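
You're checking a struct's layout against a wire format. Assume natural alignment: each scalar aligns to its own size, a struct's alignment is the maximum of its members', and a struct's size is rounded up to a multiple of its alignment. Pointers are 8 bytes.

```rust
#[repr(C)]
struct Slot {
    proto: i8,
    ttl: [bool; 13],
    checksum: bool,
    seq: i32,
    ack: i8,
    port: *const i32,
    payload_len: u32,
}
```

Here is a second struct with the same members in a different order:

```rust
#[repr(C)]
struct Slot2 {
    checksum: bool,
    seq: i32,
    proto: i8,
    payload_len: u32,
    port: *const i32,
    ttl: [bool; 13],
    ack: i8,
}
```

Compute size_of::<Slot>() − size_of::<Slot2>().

@0: proto [1B, align 1] → 1
@1: ttl [13B, align 1] → 14
@14: checksum [1B, align 1] → 15
+1 pad (align 4)
@16: seq [4B, align 4] → 20
@20: ack [1B, align 1] → 21
+3 pad (align 8)
@24: port [8B, align 8] → 32
@32: payload_len [4B, align 4] → 36
+4 tail pad (align 8)
size 40, align 8
— Slot2 —
@0: checksum [1B, align 1] → 1
+3 pad (align 4)
@4: seq [4B, align 4] → 8
@8: proto [1B, align 1] → 9
+3 pad (align 4)
@12: payload_len [4B, align 4] → 16
@16: port [8B, align 8] → 24
@24: ttl [13B, align 1] → 37
@37: ack [1B, align 1] → 38
+2 tail pad (align 8)
size 40, align 8
40 − 40 = 0

0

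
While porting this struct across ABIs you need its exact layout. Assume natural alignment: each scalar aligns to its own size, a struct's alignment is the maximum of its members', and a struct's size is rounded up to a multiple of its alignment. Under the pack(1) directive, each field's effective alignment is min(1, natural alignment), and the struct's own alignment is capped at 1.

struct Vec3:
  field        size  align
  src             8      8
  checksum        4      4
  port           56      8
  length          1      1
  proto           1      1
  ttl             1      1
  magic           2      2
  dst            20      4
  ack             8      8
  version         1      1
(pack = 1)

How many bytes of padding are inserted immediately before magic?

0

0..8  src  (8B, 1-aligned)
8..12  checksum  (4B, 1-aligned)
12..68  port  (56B, 1-aligned)
68..69  length  (1B, 1-aligned)
69..70  proto  (1B, 1-aligned)
70..71  ttl  (1B, 1-aligned)
71..73  magic  (2B, 1-aligned)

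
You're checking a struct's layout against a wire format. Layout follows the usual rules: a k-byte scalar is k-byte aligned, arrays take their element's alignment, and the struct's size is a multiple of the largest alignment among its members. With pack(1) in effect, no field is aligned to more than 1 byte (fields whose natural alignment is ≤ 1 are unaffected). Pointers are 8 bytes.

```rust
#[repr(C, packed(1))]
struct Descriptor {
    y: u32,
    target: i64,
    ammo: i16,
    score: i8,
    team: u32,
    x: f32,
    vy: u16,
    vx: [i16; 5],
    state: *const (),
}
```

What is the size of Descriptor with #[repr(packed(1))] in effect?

0..4  y  (4B, 1-aligned)
4..12  target  (8B, 1-aligned)
12..14  ammo  (2B, 1-aligned)
14..15  score  (1B, 1-aligned)
15..19  team  (4B, 1-aligned)
19..23  x  (4B, 1-aligned)
23..25  vy  (2B, 1-aligned)
25..35  vx  (10B, 1-aligned)
35..43  state  (8B, 1-aligned)
sizeof = 43, alignof = 1

43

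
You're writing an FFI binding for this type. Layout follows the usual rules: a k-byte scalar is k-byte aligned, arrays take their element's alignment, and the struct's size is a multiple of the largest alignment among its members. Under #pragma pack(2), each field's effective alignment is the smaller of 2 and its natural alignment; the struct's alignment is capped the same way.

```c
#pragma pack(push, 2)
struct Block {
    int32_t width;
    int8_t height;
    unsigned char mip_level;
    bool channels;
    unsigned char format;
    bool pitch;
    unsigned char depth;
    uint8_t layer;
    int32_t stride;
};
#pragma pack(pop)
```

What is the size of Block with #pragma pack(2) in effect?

16

width at 0 (size 4, align 2) → ends 4
height at 4 (size 1, align 1) → ends 5
mip_level at 5 (size 1, align 1) → ends 6
channels at 6 (size 1, align 1) → ends 7
format at 7 (size 1, align 1) → ends 8
pitch at 8 (size 1, align 1) → ends 9
depth at 9 (size 1, align 1) → ends 10
layer at 10 (size 1, align 1) → ends 11
pad 1 to align 2 for stride
stride at 12 (size 4, align 2) → ends 16
total 16 bytes, alignment 2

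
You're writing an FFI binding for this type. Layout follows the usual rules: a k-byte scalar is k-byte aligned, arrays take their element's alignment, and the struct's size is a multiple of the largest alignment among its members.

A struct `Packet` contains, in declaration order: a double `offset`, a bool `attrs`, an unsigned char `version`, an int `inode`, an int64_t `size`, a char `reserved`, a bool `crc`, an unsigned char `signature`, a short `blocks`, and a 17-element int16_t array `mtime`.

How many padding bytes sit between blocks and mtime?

0

@0: offset [8B, align 8] → 8
@8: attrs [1B, align 1] → 9
@9: version [1B, align 1] → 10
+2 pad (align 4)
@12: inode [4B, align 4] → 16
@16: size [8B, align 8] → 24
@24: reserved [1B, align 1] → 25
@25: crc [1B, align 1] → 26
@26: signature [1B, align 1] → 27
+1 pad (align 2)
@28: blocks [2B, align 2] → 30
@30: mtime [34B, align 2] → 64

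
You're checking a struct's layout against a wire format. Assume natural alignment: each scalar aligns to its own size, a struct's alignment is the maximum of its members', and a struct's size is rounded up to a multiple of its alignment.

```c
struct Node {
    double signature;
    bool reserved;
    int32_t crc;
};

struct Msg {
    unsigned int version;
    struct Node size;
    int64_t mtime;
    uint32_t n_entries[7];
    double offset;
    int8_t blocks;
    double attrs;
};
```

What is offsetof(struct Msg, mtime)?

24

Node: signature at 0 (size 8, align 8) → ends 8; reserved at 8 (size 1, align 1) → ends 9; pad 3 to align 4 for crc; crc at 12 (size 4, align 4) → ends 16; total 16 bytes, alignment 8
version at 0 (size 4, align 4) → ends 4
pad 4 to align 8 for size
size at 8 (size 16, align 8) → ends 24
mtime at 24 (size 8, align 8) → ends 32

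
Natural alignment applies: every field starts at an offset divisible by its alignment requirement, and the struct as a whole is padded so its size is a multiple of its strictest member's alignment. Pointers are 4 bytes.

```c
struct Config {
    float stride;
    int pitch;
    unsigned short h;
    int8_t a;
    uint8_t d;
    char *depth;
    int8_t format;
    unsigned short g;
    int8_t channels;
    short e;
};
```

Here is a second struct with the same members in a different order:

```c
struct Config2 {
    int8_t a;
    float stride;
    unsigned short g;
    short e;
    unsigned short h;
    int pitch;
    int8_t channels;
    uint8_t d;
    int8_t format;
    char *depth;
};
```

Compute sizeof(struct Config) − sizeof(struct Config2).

0..4  stride  (4B, 4-aligned)
4..8  pitch  (4B, 4-aligned)
8..10  h  (2B, 2-aligned)
10..11  a  (1B, 1-aligned)
11..12  d  (1B, 1-aligned)
12..16  depth  (4B, 4-aligned)
16..17  format  (1B, 1-aligned)
17..18  -- padding (1B)
18..20  g  (2B, 2-aligned)
20..21  channels  (1B, 1-aligned)
21..22  -- padding (1B)
22..24  e  (2B, 2-aligned)
sizeof = 24, alignof = 4
— Config2 —
0..1  a  (1B, 1-aligned)
1..4  -- padding (3B)
4..8  stride  (4B, 4-aligned)
8..10  g  (2B, 2-aligned)
10..12  e  (2B, 2-aligned)
12..14  h  (2B, 2-aligned)
14..16  -- padding (2B)
16..20  pitch  (4B, 4-aligned)
20..21  channels  (1B, 1-aligned)
21..22  d  (1B, 1-aligned)
22..23  format  (1B, 1-aligned)
23..24  -- padding (1B)
24..28  depth  (4B, 4-aligned)
sizeof = 28, alignof = 4
24 − 28 = -4

-4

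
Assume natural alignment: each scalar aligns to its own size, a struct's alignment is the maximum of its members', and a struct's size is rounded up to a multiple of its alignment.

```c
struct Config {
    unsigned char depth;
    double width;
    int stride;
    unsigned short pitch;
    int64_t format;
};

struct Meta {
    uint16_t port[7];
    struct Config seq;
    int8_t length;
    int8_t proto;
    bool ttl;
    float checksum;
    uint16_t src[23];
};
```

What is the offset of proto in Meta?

Config: depth at 0 (size 1, align 1) → ends 1; pad 7 to align 8 for width; width at 8 (size 8, align 8) → ends 16; stride at 16 (size 4, align 4) → ends 20; pitch at 20 (size 2, align 2) → ends 22; pad 2 to align 8 for format; format at 24 (size 8, align 8) → ends 32; total 32 bytes, alignment 8
port at 0 (size 14, align 2) → ends 14
pad 2 to align 8 for seq
seq at 16 (size 32, align 8) → ends 48
length at 48 (size 1, align 1) → ends 49
proto at 49 (size 1, align 1) → ends 50

49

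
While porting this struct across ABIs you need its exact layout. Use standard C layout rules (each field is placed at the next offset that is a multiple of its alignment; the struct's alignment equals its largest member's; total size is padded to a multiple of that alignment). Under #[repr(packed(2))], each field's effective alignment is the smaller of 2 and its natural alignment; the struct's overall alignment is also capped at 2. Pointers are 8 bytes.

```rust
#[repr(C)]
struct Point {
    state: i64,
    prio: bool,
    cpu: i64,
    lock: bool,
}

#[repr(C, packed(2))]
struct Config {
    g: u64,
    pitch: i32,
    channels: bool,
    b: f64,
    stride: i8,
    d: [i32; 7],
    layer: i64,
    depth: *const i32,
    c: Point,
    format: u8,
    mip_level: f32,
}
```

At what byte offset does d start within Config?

24

Point: state at 0 (size 8, align 8) → ends 8; prio at 8 (size 1, align 1) → ends 9; pad 7 to align 8 for cpu; cpu at 16 (size 8, align 8) → ends 24; lock at 24 (size 1, align 1) → ends 25; tail pad 7 to reach multiple of 8; total 32 bytes, alignment 8
g at 0 (size 8, align 2) → ends 8
pitch at 8 (size 4, align 2) → ends 12
channels at 12 (size 1, align 1) → ends 13
pad 1 to align 2 for b
b at 14 (size 8, align 2) → ends 22
stride at 22 (size 1, align 1) → ends 23
pad 1 to align 2 for d
d at 24 (size 28, align 2) → ends 52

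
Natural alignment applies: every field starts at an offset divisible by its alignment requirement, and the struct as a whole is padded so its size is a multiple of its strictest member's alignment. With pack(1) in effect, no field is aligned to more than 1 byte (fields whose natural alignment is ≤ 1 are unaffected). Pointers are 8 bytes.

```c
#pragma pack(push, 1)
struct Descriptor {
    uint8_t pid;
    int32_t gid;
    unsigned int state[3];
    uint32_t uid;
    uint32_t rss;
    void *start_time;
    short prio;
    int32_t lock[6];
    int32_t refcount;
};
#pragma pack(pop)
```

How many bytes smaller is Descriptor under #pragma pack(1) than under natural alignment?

9

natural layout:
  @0: pid [1B, align 1] → 1
  +3 pad (align 4)
  @4: gid [4B, align 4] → 8
  @8: state [12B, align 4] → 20
  @20: uid [4B, align 4] → 24
  @24: rss [4B, align 4] → 28
  +4 pad (align 8)
  @32: start_time [8B, align 8] → 40
  @40: prio [2B, align 2] → 42
  +2 pad (align 4)
  @44: lock [24B, align 4] → 68
  @68: refcount [4B, align 4] → 72
  size 72, align 8
packed(1) layout:
  @0: pid [1B, align 1] → 1
  @1: gid [4B, align 1] → 5
  @5: state [12B, align 1] → 17
  @17: uid [4B, align 1] → 21
  @21: rss [4B, align 1] → 25
  @25: start_time [8B, align 1] → 33
  @33: prio [2B, align 1] → 35
  @35: lock [24B, align 1] → 59
  @59: refcount [4B, align 1] → 63
  size 63, align 1
72 − 63 = 9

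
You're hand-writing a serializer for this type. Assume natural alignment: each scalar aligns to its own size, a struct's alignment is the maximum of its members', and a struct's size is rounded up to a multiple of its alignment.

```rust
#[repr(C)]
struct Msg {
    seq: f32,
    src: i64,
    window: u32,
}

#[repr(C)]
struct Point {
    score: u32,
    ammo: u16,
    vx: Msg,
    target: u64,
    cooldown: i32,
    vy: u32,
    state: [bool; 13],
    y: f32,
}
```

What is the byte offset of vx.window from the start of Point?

24

Msg: @0: seq [4B, align 4] → 4; +4 pad (align 8); @8: src [8B, align 8] → 16; @16: window [4B, align 4] → 20; +4 tail pad (align 8); size 24, align 8
@0: score [4B, align 4] → 4
@4: ammo [2B, align 2] → 6
+2 pad (align 8)
@8: vx [24B, align 8] → 32
within Msg: window at 16
8 + 16 = 24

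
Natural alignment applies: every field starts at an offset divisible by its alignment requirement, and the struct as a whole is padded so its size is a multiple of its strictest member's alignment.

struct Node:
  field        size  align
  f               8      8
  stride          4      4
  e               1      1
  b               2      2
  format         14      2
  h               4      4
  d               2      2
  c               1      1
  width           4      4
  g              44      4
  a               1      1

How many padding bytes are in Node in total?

11

f at 0 (size 8, align 8) → ends 8
stride at 8 (size 4, align 4) → ends 12
e at 12 (size 1, align 1) → ends 13
pad 1 to align 2 for b
b at 14 (size 2, align 2) → ends 16
format at 16 (size 14, align 2) → ends 30
pad 2 to align 4 for h
h at 32 (size 4, align 4) → ends 36
d at 36 (size 2, align 2) → ends 38
c at 38 (size 1, align 1) → ends 39
pad 1 to align 4 for width
width at 40 (size 4, align 4) → ends 44
g at 44 (size 44, align 4) → ends 88
a at 88 (size 1, align 1) → ends 89
tail pad 7 to reach multiple of 8
total 96 bytes, alignment 8
data bytes 85, size 96 → padding 11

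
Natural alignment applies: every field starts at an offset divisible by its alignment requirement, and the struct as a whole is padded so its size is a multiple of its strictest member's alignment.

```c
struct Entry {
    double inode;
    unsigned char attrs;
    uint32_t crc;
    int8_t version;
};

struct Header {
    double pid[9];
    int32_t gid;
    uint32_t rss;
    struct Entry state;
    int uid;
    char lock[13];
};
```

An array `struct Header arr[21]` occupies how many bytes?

Entry: @0: inode [8B, align 8] → 8; @8: attrs [1B, align 1] → 9; +3 pad (align 4); @12: crc [4B, align 4] → 16; @16: version [1B, align 1] → 17; +7 tail pad (align 8); size 24, align 8
@0: pid [72B, align 8] → 72
@72: gid [4B, align 4] → 76
@76: rss [4B, align 4] → 80
@80: state [24B, align 8] → 104
@104: uid [4B, align 4] → 108
@108: lock [13B, align 1] → 121
+7 tail pad (align 8)
size 128, align 8
array of 21: 21 × 128 = 2688

2688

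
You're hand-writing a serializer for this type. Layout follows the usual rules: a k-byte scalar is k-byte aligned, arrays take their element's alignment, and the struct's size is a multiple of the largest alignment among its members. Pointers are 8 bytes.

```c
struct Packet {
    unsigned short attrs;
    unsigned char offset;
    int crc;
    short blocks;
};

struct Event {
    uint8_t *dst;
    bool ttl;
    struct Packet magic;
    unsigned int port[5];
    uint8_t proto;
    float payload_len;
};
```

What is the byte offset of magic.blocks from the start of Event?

20

Packet: attrs at 0 (size 2, align 2) → ends 2; offset at 2 (size 1, align 1) → ends 3; pad 1 to align 4 for crc; crc at 4 (size 4, align 4) → ends 8; blocks at 8 (size 2, align 2) → ends 10; tail pad 2 to reach multiple of 4; total 12 bytes, alignment 4
dst at 0 (size 8, align 8) → ends 8
ttl at 8 (size 1, align 1) → ends 9
pad 3 to align 4 for magic
magic at 12 (size 12, align 4) → ends 24
within Packet: blocks at 8
12 + 8 = 20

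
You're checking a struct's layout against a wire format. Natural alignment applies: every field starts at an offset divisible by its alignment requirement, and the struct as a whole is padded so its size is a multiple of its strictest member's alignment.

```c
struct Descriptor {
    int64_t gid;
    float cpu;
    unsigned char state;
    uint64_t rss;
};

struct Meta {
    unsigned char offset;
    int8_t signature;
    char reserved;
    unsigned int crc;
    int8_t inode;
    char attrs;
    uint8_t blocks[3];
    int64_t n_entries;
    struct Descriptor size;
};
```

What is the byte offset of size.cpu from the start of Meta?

Descriptor: @0: gid [8B, align 8] → 8; @8: cpu [4B, align 4] → 12; @12: state [1B, align 1] → 13; +3 pad (align 8); @16: rss [8B, align 8] → 24; size 24, align 8
@0: offset [1B, align 1] → 1
@1: signature [1B, align 1] → 2
@2: reserved [1B, align 1] → 3
+1 pad (align 4)
@4: crc [4B, align 4] → 8
@8: inode [1B, align 1] → 9
@9: attrs [1B, align 1] → 10
@10: blocks [3B, align 1] → 13
+3 pad (align 8)
@16: n_entries [8B, align 8] → 24
@24: size [24B, align 8] → 48
within Descriptor: cpu at 8
24 + 8 = 32

32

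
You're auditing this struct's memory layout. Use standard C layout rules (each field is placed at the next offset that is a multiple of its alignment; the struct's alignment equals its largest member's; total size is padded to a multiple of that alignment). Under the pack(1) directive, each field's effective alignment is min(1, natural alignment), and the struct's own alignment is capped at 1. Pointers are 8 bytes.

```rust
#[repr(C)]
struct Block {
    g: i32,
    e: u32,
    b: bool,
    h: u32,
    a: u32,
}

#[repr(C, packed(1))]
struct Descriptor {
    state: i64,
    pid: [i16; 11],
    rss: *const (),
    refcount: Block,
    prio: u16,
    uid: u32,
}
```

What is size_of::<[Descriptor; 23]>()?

1472

Block: @0: g [4B, align 4] → 4; @4: e [4B, align 4] → 8; @8: b [1B, align 1] → 9; +3 pad (align 4); @12: h [4B, align 4] → 16; @16: a [4B, align 4] → 20; size 20, align 4
@0: state [8B, align 1] → 8
@8: pid [22B, align 1] → 30
@30: rss [8B, align 1] → 38
@38: refcount [20B, align 1] → 58
@58: prio [2B, align 1] → 60
@60: uid [4B, align 1] → 64
size 64, align 1
array of 23: 23 × 64 = 1472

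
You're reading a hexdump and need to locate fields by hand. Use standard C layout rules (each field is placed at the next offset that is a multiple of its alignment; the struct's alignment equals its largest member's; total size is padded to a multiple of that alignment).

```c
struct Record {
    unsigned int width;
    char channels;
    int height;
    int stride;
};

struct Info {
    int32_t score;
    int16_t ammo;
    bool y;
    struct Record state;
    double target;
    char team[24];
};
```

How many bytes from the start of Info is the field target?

Record: width at 0 (size 4, align 4) → ends 4; channels at 4 (size 1, align 1) → ends 5; pad 3 to align 4 for height; height at 8 (size 4, align 4) → ends 12; stride at 12 (size 4, align 4) → ends 16; total 16 bytes, alignment 4
score at 0 (size 4, align 4) → ends 4
ammo at 4 (size 2, align 2) → ends 6
y at 6 (size 1, align 1) → ends 7
pad 1 to align 4 for state
state at 8 (size 16, align 4) → ends 24
target at 24 (size 8, align 8) → ends 32

24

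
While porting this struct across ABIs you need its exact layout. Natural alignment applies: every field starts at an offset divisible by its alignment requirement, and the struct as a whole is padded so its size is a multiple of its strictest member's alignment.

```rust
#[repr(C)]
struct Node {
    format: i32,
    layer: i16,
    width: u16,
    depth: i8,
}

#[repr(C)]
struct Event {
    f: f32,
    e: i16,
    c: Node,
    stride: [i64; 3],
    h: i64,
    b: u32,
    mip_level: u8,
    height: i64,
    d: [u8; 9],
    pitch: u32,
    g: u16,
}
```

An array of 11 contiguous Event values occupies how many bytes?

1056

Node: @0: format [4B, align 4] → 4; @4: layer [2B, align 2] → 6; @6: width [2B, align 2] → 8; @8: depth [1B, align 1] → 9; +3 tail pad (align 4); size 12, align 4
@0: f [4B, align 4] → 4
@4: e [2B, align 2] → 6
+2 pad (align 4)
@8: c [12B, align 4] → 20
+4 pad (align 8)
@24: stride [24B, align 8] → 48
@48: h [8B, align 8] → 56
@56: b [4B, align 4] → 60
@60: mip_level [1B, align 1] → 61
+3 pad (align 8)
@64: height [8B, align 8] → 72
@72: d [9B, align 1] → 81
+3 pad (align 4)
@84: pitch [4B, align 4] → 88
@88: g [2B, align 2] → 90
+6 tail pad (align 8)
size 96, align 8
array of 11: 11 × 96 = 1056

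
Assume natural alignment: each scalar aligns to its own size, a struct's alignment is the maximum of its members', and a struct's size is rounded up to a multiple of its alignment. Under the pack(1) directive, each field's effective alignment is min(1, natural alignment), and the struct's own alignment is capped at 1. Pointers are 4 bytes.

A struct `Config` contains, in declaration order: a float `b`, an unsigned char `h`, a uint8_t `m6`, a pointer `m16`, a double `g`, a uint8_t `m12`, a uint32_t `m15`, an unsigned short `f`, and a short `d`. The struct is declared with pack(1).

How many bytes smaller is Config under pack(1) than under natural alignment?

13

natural layout:
  0..4  b  (4B, 4-aligned)
  4..5  h  (1B, 1-aligned)
  5..6  m6  (1B, 1-aligned)
  6..8  -- padding (2B)
  8..12  m16  (4B, 4-aligned)
  12..16  -- padding (4B)
  16..24  g  (8B, 8-aligned)
  24..25  m12  (1B, 1-aligned)
  25..28  -- padding (3B)
  28..32  m15  (4B, 4-aligned)
  32..34  f  (2B, 2-aligned)
  34..36  d  (2B, 2-aligned)
  36..40  -- tail padding (4B)
  sizeof = 40, alignof = 8
packed(1) layout:
  0..4  b  (4B, 1-aligned)
  4..5  h  (1B, 1-aligned)
  5..6  m6  (1B, 1-aligned)
  6..10  m16  (4B, 1-aligned)
  10..18  g  (8B, 1-aligned)
  18..19  m12  (1B, 1-aligned)
  19..23  m15  (4B, 1-aligned)
  23..25  f  (2B, 1-aligned)
  25..27  d  (2B, 1-aligned)
  sizeof = 27, alignof = 1
40 − 27 = 13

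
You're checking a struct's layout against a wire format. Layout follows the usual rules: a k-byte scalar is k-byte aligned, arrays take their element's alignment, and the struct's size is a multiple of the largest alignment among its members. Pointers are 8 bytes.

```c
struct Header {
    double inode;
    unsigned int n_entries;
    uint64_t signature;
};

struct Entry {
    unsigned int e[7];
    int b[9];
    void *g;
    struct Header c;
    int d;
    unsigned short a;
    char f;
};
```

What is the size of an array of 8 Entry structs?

832

Header: 0..8  inode  (8B, 8-aligned); 8..12  n_entries  (4B, 4-aligned); 12..16  -- padding (4B); 16..24  signature  (8B, 8-aligned); sizeof = 24, alignof = 8
0..28  e  (28B, 4-aligned)
28..64  b  (36B, 4-aligned)
64..72  g  (8B, 8-aligned)
72..96  c  (24B, 8-aligned)
96..100  d  (4B, 4-aligned)
100..102  a  (2B, 2-aligned)
102..103  f  (1B, 1-aligned)
103..104  -- tail padding (1B)
sizeof = 104, alignof = 8
array of 8: 8 × 104 = 832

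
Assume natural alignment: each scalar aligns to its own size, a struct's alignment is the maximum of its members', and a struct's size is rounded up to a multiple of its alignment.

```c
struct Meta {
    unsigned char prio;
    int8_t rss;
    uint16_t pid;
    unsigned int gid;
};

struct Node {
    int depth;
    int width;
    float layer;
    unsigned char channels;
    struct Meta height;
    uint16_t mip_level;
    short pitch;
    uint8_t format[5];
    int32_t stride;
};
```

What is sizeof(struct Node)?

40 bytes

Meta: 0..1  prio  (1B, 1-aligned); 1..2  rss  (1B, 1-aligned); 2..4  pid  (2B, 2-aligned); 4..8  gid  (4B, 4-aligned); sizeof = 8, alignof = 4
0..4  depth  (4B, 4-aligned)
4..8  width  (4B, 4-aligned)
8..12  layer  (4B, 4-aligned)
12..13  channels  (1B, 1-aligned)
13..16  -- padding (3B)
16..24  height  (8B, 4-aligned)
24..26  mip_level  (2B, 2-aligned)
26..28  pitch  (2B, 2-aligned)
28..33  format  (5B, 1-aligned)
33..36  -- padding (3B)
36..40  stride  (4B, 4-aligned)
sizeof = 40, alignof = 4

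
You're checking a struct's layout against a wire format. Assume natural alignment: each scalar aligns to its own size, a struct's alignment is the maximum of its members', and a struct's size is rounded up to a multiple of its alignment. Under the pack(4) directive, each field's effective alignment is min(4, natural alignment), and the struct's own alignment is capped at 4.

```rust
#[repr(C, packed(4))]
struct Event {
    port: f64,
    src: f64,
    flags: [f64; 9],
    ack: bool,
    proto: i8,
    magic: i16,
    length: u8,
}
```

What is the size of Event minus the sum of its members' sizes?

3

@0: port [8B, align 4] → 8
@8: src [8B, align 4] → 16
@16: flags [72B, align 4] → 88
@88: ack [1B, align 1] → 89
@89: proto [1B, align 1] → 90
@90: magic [2B, align 2] → 92
@92: length [1B, align 1] → 93
+3 tail pad (align 4)
size 96, align 4
data bytes 93, size 96 → padding 3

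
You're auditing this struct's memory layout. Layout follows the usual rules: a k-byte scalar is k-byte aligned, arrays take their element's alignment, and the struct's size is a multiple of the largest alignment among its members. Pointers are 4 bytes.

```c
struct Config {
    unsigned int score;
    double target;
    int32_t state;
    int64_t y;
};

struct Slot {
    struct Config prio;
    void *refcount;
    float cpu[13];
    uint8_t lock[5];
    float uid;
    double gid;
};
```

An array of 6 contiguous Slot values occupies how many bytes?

Config: 0..4  score  (4B, 4-aligned); 4..8  -- padding (4B); 8..16  target  (8B, 8-aligned); 16..20  state  (4B, 4-aligned); 20..24  -- padding (4B); 24..32  y  (8B, 8-aligned); sizeof = 32, alignof = 8
0..32  prio  (32B, 8-aligned)
32..36  refcount  (4B, 4-aligned)
36..88  cpu  (52B, 4-aligned)
88..93  lock  (5B, 1-aligned)
93..96  -- padding (3B)
96..100  uid  (4B, 4-aligned)
100..104  -- padding (4B)
104..112  gid  (8B, 8-aligned)
sizeof = 112, alignof = 8
array of 6: 6 × 112 = 672

672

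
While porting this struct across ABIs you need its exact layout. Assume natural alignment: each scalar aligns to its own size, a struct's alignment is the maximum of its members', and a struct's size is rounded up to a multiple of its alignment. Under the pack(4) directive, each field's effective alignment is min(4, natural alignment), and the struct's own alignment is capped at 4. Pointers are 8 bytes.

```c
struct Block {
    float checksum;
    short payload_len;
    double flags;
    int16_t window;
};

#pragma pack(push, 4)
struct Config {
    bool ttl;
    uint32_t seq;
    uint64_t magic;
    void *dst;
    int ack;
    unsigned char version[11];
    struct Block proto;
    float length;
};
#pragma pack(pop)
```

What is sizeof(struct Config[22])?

Block: 0..4  checksum  (4B, 4-aligned); 4..6  payload_len  (2B, 2-aligned); 6..8  -- padding (2B); 8..16  flags  (8B, 8-aligned); 16..18  window  (2B, 2-aligned); 18..24  -- tail padding (6B); sizeof = 24, alignof = 8
0..1  ttl  (1B, 1-aligned)
1..4  -- padding (3B)
4..8  seq  (4B, 4-aligned)
8..16  magic  (8B, 4-aligned)
16..24  dst  (8B, 4-aligned)
24..28  ack  (4B, 4-aligned)
28..39  version  (11B, 1-aligned)
39..40  -- padding (1B)
40..64  proto  (24B, 4-aligned)
64..68  length  (4B, 4-aligned)
sizeof = 68, alignof = 4
array of 22: 22 × 68 = 1496

1496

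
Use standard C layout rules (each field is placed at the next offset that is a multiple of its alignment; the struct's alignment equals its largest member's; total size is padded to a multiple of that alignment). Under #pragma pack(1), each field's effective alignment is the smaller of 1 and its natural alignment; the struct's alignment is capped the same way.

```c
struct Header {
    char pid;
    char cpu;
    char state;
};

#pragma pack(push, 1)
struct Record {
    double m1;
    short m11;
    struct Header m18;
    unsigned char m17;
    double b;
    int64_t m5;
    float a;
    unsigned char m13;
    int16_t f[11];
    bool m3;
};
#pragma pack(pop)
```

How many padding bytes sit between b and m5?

0

Header: @0: pid [1B, align 1] → 1; @1: cpu [1B, align 1] → 2; @2: state [1B, align 1] → 3; size 3, align 1
@0: m1 [8B, align 1] → 8
@8: m11 [2B, align 1] → 10
@10: m18 [3B, align 1] → 13
@13: m17 [1B, align 1] → 14
@14: b [8B, align 1] → 22
@22: m5 [8B, align 1] → 30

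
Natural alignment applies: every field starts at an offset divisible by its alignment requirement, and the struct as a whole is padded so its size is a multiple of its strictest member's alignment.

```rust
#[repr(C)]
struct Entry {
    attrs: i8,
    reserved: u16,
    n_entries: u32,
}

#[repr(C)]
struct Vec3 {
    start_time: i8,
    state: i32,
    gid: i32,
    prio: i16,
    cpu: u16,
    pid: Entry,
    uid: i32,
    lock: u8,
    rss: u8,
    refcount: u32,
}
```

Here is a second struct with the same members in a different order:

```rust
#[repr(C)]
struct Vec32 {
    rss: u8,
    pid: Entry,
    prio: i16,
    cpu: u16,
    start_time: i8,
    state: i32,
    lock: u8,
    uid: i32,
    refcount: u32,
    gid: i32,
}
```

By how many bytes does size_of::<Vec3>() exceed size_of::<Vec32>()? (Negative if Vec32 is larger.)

-4

Entry: attrs at 0 (size 1, align 1) → ends 1; pad 1 to align 2 for reserved; reserved at 2 (size 2, align 2) → ends 4; n_entries at 4 (size 4, align 4) → ends 8; total 8 bytes, alignment 4
start_time at 0 (size 1, align 1) → ends 1
pad 3 to align 4 for state
state at 4 (size 4, align 4) → ends 8
gid at 8 (size 4, align 4) → ends 12
prio at 12 (size 2, align 2) → ends 14
cpu at 14 (size 2, align 2) → ends 16
pid at 16 (size 8, align 4) → ends 24
uid at 24 (size 4, align 4) → ends 28
lock at 28 (size 1, align 1) → ends 29
rss at 29 (size 1, align 1) → ends 30
pad 2 to align 4 for refcount
refcount at 32 (size 4, align 4) → ends 36
total 36 bytes, alignment 4
— Vec32 —
rss at 0 (size 1, align 1) → ends 1
pad 3 to align 4 for pid
pid at 4 (size 8, align 4) → ends 12
prio at 12 (size 2, align 2) → ends 14
cpu at 14 (size 2, align 2) → ends 16
start_time at 16 (size 1, align 1) → ends 17
pad 3 to align 4 for state
state at 20 (size 4, align 4) → ends 24
lock at 24 (size 1, align 1) → ends 25
pad 3 to align 4 for uid
uid at 28 (size 4, align 4) → ends 32
refcount at 32 (size 4, align 4) → ends 36
gid at 36 (size 4, align 4) → ends 40
total 40 bytes, alignment 4
36 − 40 = -4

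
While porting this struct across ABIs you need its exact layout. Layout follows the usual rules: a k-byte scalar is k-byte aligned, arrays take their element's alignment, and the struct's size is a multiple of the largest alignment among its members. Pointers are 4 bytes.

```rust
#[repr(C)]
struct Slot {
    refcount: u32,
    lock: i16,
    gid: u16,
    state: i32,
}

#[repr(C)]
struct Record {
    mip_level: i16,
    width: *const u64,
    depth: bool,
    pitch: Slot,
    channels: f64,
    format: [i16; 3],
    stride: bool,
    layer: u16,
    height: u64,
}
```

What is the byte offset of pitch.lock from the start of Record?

Slot: @0: refcount [4B, align 4] → 4; @4: lock [2B, align 2] → 6; @6: gid [2B, align 2] → 8; @8: state [4B, align 4] → 12; size 12, align 4
@0: mip_level [2B, align 2] → 2
+2 pad (align 4)
@4: width [4B, align 4] → 8
@8: depth [1B, align 1] → 9
+3 pad (align 4)
@12: pitch [12B, align 4] → 24
within Slot: lock at 4
12 + 4 = 16

16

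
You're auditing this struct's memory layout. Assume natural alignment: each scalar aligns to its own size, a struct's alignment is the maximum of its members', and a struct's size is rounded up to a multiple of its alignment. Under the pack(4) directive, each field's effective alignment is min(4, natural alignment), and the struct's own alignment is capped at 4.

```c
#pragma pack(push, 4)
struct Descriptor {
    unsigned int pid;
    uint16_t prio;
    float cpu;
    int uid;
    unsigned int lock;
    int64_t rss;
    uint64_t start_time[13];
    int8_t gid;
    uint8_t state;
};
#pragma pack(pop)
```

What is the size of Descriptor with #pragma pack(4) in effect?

136

pid at 0 (size 4, align 4) → ends 4
prio at 4 (size 2, align 2) → ends 6
pad 2 to align 4 for cpu
cpu at 8 (size 4, align 4) → ends 12
uid at 12 (size 4, align 4) → ends 16
lock at 16 (size 4, align 4) → ends 20
rss at 20 (size 8, align 4) → ends 28
start_time at 28 (size 104, align 4) → ends 132
gid at 132 (size 1, align 1) → ends 133
state at 133 (size 1, align 1) → ends 134
tail pad 2 to reach multiple of 4
total 136 bytes, alignment 4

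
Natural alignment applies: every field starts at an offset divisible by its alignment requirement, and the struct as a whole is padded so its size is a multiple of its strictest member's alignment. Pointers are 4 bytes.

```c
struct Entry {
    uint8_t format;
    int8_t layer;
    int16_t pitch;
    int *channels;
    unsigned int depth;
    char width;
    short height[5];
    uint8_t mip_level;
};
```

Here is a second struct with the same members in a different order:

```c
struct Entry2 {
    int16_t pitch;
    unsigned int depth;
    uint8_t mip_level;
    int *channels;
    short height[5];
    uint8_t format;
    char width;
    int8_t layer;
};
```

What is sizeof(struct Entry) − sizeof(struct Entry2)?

-4

format at 0 (size 1, align 1) → ends 1
layer at 1 (size 1, align 1) → ends 2
pitch at 2 (size 2, align 2) → ends 4
channels at 4 (size 4, align 4) → ends 8
depth at 8 (size 4, align 4) → ends 12
width at 12 (size 1, align 1) → ends 13
pad 1 to align 2 for height
height at 14 (size 10, align 2) → ends 24
mip_level at 24 (size 1, align 1) → ends 25
tail pad 3 to reach multiple of 4
total 28 bytes, alignment 4
— Entry2 —
pitch at 0 (size 2, align 2) → ends 2
pad 2 to align 4 for depth
depth at 4 (size 4, align 4) → ends 8
mip_level at 8 (size 1, align 1) → ends 9
pad 3 to align 4 for channels
channels at 12 (size 4, align 4) → ends 16
height at 16 (size 10, align 2) → ends 26
format at 26 (size 1, align 1) → ends 27
width at 27 (size 1, align 1) → ends 28
layer at 28 (size 1, align 1) → ends 29
tail pad 3 to reach multiple of 4
total 32 bytes, alignment 4
28 − 32 = -4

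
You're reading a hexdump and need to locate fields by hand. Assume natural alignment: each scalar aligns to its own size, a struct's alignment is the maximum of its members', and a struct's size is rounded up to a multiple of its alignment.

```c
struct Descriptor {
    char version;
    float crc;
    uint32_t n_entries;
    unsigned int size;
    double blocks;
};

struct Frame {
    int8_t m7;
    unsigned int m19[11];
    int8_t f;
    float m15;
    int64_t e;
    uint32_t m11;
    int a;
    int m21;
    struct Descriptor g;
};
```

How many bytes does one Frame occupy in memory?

Descriptor: version at 0 (size 1, align 1) → ends 1; pad 3 to align 4 for crc; crc at 4 (size 4, align 4) → ends 8; n_entries at 8 (size 4, align 4) → ends 12; size at 12 (size 4, align 4) → ends 16; blocks at 16 (size 8, align 8) → ends 24; total 24 bytes, alignment 8
m7 at 0 (size 1, align 1) → ends 1
pad 3 to align 4 for m19
m19 at 4 (size 44, align 4) → ends 48
f at 48 (size 1, align 1) → ends 49
pad 3 to align 4 for m15
m15 at 52 (size 4, align 4) → ends 56
e at 56 (size 8, align 8) → ends 64
m11 at 64 (size 4, align 4) → ends 68
a at 68 (size 4, align 4) → ends 72
m21 at 72 (size 4, align 4) → ends 76
pad 4 to align 8 for g
g at 80 (size 24, align 8) → ends 104
total 104 bytes, alignment 8

104 bytes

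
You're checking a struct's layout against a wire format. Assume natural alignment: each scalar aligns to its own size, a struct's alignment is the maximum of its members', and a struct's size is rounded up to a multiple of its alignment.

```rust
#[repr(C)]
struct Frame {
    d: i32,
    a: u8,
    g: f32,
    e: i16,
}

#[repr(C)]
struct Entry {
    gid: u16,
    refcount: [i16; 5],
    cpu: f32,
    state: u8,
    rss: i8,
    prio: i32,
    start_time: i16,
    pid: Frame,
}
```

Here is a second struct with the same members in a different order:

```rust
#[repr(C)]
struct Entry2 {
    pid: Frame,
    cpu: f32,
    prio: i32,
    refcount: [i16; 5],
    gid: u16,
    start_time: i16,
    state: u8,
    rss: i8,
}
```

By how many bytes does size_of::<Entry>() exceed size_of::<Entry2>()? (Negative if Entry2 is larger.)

4

Frame: 0..4  d  (4B, 4-aligned); 4..5  a  (1B, 1-aligned); 5..8  -- padding (3B); 8..12  g  (4B, 4-aligned); 12..14  e  (2B, 2-aligned); 14..16  -- tail padding (2B); sizeof = 16, alignof = 4
0..2  gid  (2B, 2-aligned)
2..12  refcount  (10B, 2-aligned)
12..16  cpu  (4B, 4-aligned)
16..17  state  (1B, 1-aligned)
17..18  rss  (1B, 1-aligned)
18..20  -- padding (2B)
20..24  prio  (4B, 4-aligned)
24..26  start_time  (2B, 2-aligned)
26..28  -- padding (2B)
28..44  pid  (16B, 4-aligned)
sizeof = 44, alignof = 4
— Entry2 —
0..16  pid  (16B, 4-aligned)
16..20  cpu  (4B, 4-aligned)
20..24  prio  (4B, 4-aligned)
24..34  refcount  (10B, 2-aligned)
34..36  gid  (2B, 2-aligned)
36..38  start_time  (2B, 2-aligned)
38..39  state  (1B, 1-aligned)
39..40  rss  (1B, 1-aligned)
sizeof = 40, alignof = 4
44 − 40 = 4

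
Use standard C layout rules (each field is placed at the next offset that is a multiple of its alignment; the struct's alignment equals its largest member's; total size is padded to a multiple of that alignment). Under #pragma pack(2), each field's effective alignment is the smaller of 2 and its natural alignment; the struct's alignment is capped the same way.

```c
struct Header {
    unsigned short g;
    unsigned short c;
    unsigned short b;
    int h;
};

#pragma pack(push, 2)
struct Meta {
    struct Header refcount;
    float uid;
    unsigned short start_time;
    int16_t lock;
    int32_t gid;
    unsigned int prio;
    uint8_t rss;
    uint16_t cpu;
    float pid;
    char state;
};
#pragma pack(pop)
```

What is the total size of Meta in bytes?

Header: @0: g [2B, align 2] → 2; @2: c [2B, align 2] → 4; @4: b [2B, align 2] → 6; +2 pad (align 4); @8: h [4B, align 4] → 12; size 12, align 4
@0: refcount [12B, align 2] → 12
@12: uid [4B, align 2] → 16
@16: start_time [2B, align 2] → 18
@18: lock [2B, align 2] → 20
@20: gid [4B, align 2] → 24
@24: prio [4B, align 2] → 28
@28: rss [1B, align 1] → 29
+1 pad (align 2)
@30: cpu [2B, align 2] → 32
@32: pid [4B, align 2] → 36
@36: state [1B, align 1] → 37
+1 tail pad (align 2)
size 38, align 2

38 bytes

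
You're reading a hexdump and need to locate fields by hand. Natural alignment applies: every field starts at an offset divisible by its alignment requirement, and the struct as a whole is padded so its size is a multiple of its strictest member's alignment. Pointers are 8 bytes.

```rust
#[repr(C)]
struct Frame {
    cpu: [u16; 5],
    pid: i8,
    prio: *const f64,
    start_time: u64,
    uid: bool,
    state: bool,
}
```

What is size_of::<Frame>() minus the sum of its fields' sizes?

@0: cpu [10B, align 2] → 10
@10: pid [1B, align 1] → 11
+5 pad (align 8)
@16: prio [8B, align 8] → 24
@24: start_time [8B, align 8] → 32
@32: uid [1B, align 1] → 33
@33: state [1B, align 1] → 34
+6 tail pad (align 8)
size 40, align 8
data bytes 29, size 40 → padding 11

11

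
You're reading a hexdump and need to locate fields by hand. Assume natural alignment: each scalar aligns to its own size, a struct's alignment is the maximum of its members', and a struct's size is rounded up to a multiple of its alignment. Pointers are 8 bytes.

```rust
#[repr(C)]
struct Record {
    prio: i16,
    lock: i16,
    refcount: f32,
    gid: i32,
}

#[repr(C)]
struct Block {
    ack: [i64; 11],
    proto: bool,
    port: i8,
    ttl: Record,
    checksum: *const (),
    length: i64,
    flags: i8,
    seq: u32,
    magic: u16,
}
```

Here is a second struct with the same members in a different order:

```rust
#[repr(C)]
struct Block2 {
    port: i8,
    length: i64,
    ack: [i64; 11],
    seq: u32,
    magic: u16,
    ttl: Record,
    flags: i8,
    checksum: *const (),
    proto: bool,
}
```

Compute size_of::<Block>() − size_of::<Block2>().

-8

Record: @0: prio [2B, align 2] → 2; @2: lock [2B, align 2] → 4; @4: refcount [4B, align 4] → 8; @8: gid [4B, align 4] → 12; size 12, align 4
@0: ack [88B, align 8] → 88
@88: proto [1B, align 1] → 89
@89: port [1B, align 1] → 90
+2 pad (align 4)
@92: ttl [12B, align 4] → 104
@104: checksum [8B, align 8] → 112
@112: length [8B, align 8] → 120
@120: flags [1B, align 1] → 121
+3 pad (align 4)
@124: seq [4B, align 4] → 128
@128: magic [2B, align 2] → 130
+6 tail pad (align 8)
size 136, align 8
— Block2 —
@0: port [1B, align 1] → 1
+7 pad (align 8)
@8: length [8B, align 8] → 16
@16: ack [88B, align 8] → 104
@104: seq [4B, align 4] → 108
@108: magic [2B, align 2] → 110
+2 pad (align 4)
@112: ttl [12B, align 4] → 124
@124: flags [1B, align 1] → 125
+3 pad (align 8)
@128: checksum [8B, align 8] → 136
@136: proto [1B, align 1] → 137
+7 tail pad (align 8)
size 144, align 8
136 − 144 = -8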